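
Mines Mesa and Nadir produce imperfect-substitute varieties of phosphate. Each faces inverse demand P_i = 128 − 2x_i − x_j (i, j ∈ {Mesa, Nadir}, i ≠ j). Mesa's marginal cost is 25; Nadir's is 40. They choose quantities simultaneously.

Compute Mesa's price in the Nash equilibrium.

68.2

Mine Mesa's profit: π = x_{Mesa}(128 − 2x_{Mesa} − x_{Nadir}) − 25x_{Mesa}.
∂π/∂x_{Mesa} = 103 − 4x_{Mesa} − x_{Nadir} = 0 ⇒ x_{Mesa} = 25.75 − 0.25x_{Nadir}.
Similarly x_{Nadir} = 22 − 0.25x_{Mesa}.
Plugging x_{Nadir} into Mesa's best response: x_{Mesa} = 25.75 − 0.25(22 − 0.25x_{Mesa}) ⇒ 0.9375x_{Mesa} = 20.25, so x_{Mesa} = 21.6.
Then x_{Nadir} = 22 − 0.25·21.6 = 16.6.
P_{Mesa} = 128 − 2·21.6 − 16.6 = 68.2.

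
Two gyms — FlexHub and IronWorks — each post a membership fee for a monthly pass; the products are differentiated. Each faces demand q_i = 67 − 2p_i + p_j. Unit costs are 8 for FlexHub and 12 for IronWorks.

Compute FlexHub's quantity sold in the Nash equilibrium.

FlexHub's profit: π = (p_{FlexHub} − 8)(67 − 2p_{FlexHub} + p_{IronWorks}).
∂π/∂p_{FlexHub} = 83 − 4p_{FlexHub} + p_{IronWorks} = 0 ⇒ p_{FlexHub} = 20.75 + 0.25p_{IronWorks}.
Similarly p_{IronWorks} = 22.75 + 0.25p_{FlexHub}.
Solving the two reaction functions simultaneously: (1 − (0.25)(0.25))p_{FlexHub} = 20.75 + 0.25·22.75, so 0.9375p_{FlexHub} = 26.4375 and p_{FlexHub} = 28.2.
Then p_{IronWorks} = 22.75 + 0.25·28.2 = 29.8.
q_{FlexHub} = 67 − 2·28.2 + 29.8 = 40.4.

40.4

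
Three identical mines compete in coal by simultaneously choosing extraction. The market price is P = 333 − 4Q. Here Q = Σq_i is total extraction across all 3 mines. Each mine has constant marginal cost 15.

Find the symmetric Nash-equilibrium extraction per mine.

A representative mine's profit is π_i = q_i(333 − 4Q) − 15q_i, with Q = q_i + Σ_{j≠i} q_j.
First-order condition: 318 − 8q_i − 4Σ_{j≠i} q_j = 0.
In a symmetric equilibrium every mine chooses the same q, so Σ_{j≠i} q_j = 2q. The condition becomes 318 − 16q = 0, giving q = 318/16 = 19.875.

19.875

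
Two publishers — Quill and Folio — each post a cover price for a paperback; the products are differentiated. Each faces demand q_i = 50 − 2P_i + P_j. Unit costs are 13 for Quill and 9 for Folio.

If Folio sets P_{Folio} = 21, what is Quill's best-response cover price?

Quill's profit: π = (P_{Quill} − 13)(50 − 2P_{Quill} + P_{Folio}).
∂π/∂P_{Quill} = 76 − 4P_{Quill} + P_{Folio} = 0 ⇒ P_{Quill} = 19 + 0.25P_{Folio}.
At P_{Folio} = 21: P_{Quill} = 19 + 0.25·21 = 24.25.

24.25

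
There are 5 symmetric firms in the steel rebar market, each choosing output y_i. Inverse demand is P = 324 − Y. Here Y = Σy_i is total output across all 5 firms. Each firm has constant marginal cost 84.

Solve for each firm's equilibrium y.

40

A representative firm's profit is π_i = y_i(324 − Y) − 84y_i, with Y = y_i + Σ_{j≠i} y_j.
First-order condition: 240 − 2y_i − Σ_{j≠i} y_j = 0.
Imposing symmetry (y_j = y for all j) turns Σ_{j≠i} y_j into 4y, so 240 = 6y and y = 40.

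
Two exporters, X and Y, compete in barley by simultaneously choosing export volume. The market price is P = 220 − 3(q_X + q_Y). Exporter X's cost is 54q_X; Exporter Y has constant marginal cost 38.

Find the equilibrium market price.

Exporter X's profit: π = q_X(220 − 3(q_X + q_Y)) − 54q_X.
∂π/∂q_X = 166 − 6q_X − 3q_Y = 0, so q_X = 83/3 − 0.5q_Y.
By the same steps for Y: q_Y = 91/3 − 0.5q_X.
Plugging q_Y into X's best response: q_X = 83/3 − 0.5(91/3 − 0.5q_X) ⇒ 0.75q_X = 12.5, so q_X = 50/3.
Then q_Y = 91/3 − 0.5·(50/3) = 22.
Equilibrium price: P = 220 − 3·(116/3) = 104.

104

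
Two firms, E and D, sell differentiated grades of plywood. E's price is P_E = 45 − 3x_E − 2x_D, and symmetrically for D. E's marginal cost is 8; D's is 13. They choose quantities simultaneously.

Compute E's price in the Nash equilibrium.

Firm E's profit: π = x_E(45 − 3x_E − 2x_D) − 8x_E.
∂π/∂x_E = 37 − 6x_E − 2x_D = 0 ⇒ x_E = 37/6 − (1/3)x_D.
Similarly x_D = 16/3 − (1/3)x_E.
Substituting the second reaction function into the first: x_E = 37/6 − (1/3)(16/3 − (1/3)x_E), which gives (8/9)x_E = 79/18 ⇒ x_E = 4.9375.
Then x_D = 16/3 − (1/3)·4.9375 = 3.6875.
P_E = 45 − 3·4.9375 − 2·3.6875 = 22.8125.

22.8125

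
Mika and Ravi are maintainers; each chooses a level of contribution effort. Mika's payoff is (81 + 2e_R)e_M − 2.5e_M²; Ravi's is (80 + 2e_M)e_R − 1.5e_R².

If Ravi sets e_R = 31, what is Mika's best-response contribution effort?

28.6

Expanding Mika's payoff: 81e_M + 2e_Re_M − 2.5e_M².
∂π/∂e_M = 81 + 2e_R − 5e_M = 0, so e_M = 16.2 + 0.4e_R.
At e_R = 31: e_M = 16.2 + 0.4·31 = 28.6.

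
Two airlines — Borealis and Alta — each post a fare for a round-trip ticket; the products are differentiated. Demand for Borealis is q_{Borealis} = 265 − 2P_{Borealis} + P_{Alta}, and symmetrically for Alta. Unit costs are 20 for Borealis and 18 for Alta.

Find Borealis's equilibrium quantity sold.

Borealis's profit: π = (P_{Borealis} − 20)(265 − 2P_{Borealis} + P_{Alta}).
∂π/∂P_{Borealis} = 305 − 4P_{Borealis} + P_{Alta} = 0 ⇒ P_{Borealis} = 76.25 + 0.25P_{Alta}.
Similarly P_{Alta} = 75.25 + 0.25P_{Borealis}.
Solving the two reaction functions simultaneously: (1 − (0.25)(0.25))P_{Borealis} = 76.25 + 0.25·75.25, so 0.9375P_{Borealis} = 95.0625 and P_{Borealis} = 101.4.
Then P_{Alta} = 75.25 + 0.25·101.4 = 100.6.
q_{Borealis} = 265 − 2·101.4 + 100.6 = 162.8.

162.8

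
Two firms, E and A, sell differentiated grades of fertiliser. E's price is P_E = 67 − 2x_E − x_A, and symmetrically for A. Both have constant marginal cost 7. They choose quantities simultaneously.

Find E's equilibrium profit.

Firm E's profit: π = x_E(67 − 2x_E − x_A) − 7x_E.
∂π/∂x_E = 60 − 4x_E − x_A = 0 ⇒ x_E = 15 − 0.25x_A.
The game is symmetric, so in equilibrium x_A = x_E: the reaction function gives 1.25x_E = 15, hence x_E = 12.
P_E = 67 − 2·12 − 12 = 31.
Profit = (31 − 7)·12 = 288.

288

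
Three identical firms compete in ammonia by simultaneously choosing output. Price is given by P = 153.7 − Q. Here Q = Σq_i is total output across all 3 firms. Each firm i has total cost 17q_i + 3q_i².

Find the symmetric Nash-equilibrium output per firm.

13.67

A representative firm's profit is π_i = q_i(153.7 − Q) − 17q_i − 3q_i², with Q = q_i + Σ_{j≠i} q_j.
First-order condition: 136.7 − 8q_i − Σ_{j≠i} q_j = 0.
Imposing symmetry (q_j = q for all j) turns Σ_{j≠i} q_j into 2q, so 136.7 = 10q and q = 13.67.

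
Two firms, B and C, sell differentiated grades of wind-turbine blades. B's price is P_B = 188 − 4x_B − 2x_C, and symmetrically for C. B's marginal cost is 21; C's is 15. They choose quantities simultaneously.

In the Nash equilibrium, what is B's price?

Firm B's profit: π = x_B(188 − 4x_B − 2x_C) − 21x_B.
∂π/∂x_B = 167 − 8x_B − 2x_C = 0 ⇒ x_B = 20.875 − 0.25x_C.
Similarly x_C = 21.625 − 0.25x_B.
Substituting the second reaction function into the first: x_B = 20.875 − 0.25(21.625 − 0.25x_B), which gives 0.9375x_B = 495/32 ⇒ x_B = 16.5.
Then x_C = 21.625 − 0.25·16.5 = 17.5.
P_B = 188 − 4·16.5 − 2·17.5 = 87.

87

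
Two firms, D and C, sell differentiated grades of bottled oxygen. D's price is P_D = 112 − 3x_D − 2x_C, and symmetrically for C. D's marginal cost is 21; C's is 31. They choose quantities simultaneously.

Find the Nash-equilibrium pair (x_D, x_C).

12, 9.5

Firm D's profit: π = x_D(112 − 3x_D − 2x_C) − 21x_D.
∂π/∂x_D = 91 − 6x_D − 2x_C = 0 ⇒ x_D = 91/6 − (1/3)x_C.
Similarly x_C = 13.5 − (1/3)x_D.
Substituting the second reaction function into the first: x_D = 91/6 − (1/3)(13.5 − (1/3)x_D), which gives (8/9)x_D = 32/3 ⇒ x_D = 12.
Then x_C = 13.5 − (1/3)·12 = 9.5.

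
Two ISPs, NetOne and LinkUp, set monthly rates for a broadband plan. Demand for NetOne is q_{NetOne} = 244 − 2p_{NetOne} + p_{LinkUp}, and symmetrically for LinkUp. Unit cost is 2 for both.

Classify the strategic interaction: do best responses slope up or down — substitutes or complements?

strategic complements

NetOne's profit: π = (p_{NetOne} − 2)(244 − 2p_{NetOne} + p_{LinkUp}).
∂π/∂p_{NetOne} = 248 − 4p_{NetOne} + p_{LinkUp} = 0 ⇒ p_{NetOne} = 62 + 0.25p_{LinkUp}.
The best-response slope dp_{NetOne}/dp_{LinkUp} = 0.25 > 0: the reaction function is upward-sloping, so the choices are strategic complements.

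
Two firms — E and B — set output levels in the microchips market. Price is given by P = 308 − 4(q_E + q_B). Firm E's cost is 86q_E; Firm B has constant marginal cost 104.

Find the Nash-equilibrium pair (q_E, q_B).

20, 15.5

Firm E's profit: π = q_E(308 − 4(q_E + q_B)) − 86q_E.
∂π/∂q_E = 222 − 8q_E − 4q_B = 0, so q_E = 27.75 − 0.5q_B.
By the same steps for B: q_B = 25.5 − 0.5q_E.
Solving the two reaction functions simultaneously: (1 − (−0.5)(−0.5))q_E = 27.75 − 0.5·25.5, so 0.75q_E = 15 and q_E = 20.
Then q_B = 25.5 − 0.5·20 = 15.5.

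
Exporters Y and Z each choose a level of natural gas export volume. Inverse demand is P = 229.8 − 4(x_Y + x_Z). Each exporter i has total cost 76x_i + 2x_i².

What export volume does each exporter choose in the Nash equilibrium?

Exporter Y's profit: π = x_Y(229.8 − 4(x_Y + x_Z)) − 76x_Y − 2x_Y².
∂π/∂x_Y = 153.8 − 12x_Y − 4x_Z = 0, so x_Y = 769/60 − (1/3)x_Z.
By symmetry x_Z = x_Y; substituting into the reaction function, (4/3)x_Y = 769/60 and x_Y = 9.6125.

9.6125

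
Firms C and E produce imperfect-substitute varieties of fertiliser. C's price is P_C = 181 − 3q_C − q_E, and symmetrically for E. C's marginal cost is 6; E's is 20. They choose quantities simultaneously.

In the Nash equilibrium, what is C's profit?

Firm C's profit: π = q_C(181 − 3q_C − q_E) − 6q_C.
∂π/∂q_C = 175 − 6q_C − q_E = 0 ⇒ q_C = 175/6 − (1/6)q_E.
Similarly q_E = 161/6 − (1/6)q_C.
Solving the two reaction functions simultaneously: (1 − (−1/6)(−1/6))q_C = 175/6 − (1/6)·(161/6), so (35/36)q_C = 889/36 and q_C = 25.4.
Then q_E = 161/6 − (1/6)·25.4 = 22.6.
P_C = 181 − 3·25.4 − 22.6 = 82.2.
Profit = (82.2 − 6)·25.4 = 1935.48.

1935.48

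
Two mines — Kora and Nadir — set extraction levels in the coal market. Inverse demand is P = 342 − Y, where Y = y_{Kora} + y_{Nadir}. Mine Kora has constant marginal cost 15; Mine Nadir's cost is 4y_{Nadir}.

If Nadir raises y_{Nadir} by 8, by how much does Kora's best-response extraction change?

-4

Mine Kora's profit: π = y_{Kora}(342 − (y_{Kora} + y_{Nadir})) − 15y_{Kora}.
∂π/∂y_{Kora} = 327 − 2y_{Kora} − y_{Nadir} = 0, so y_{Kora} = 163.5 − 0.5y_{Nadir}.
The reaction-function slope is −0.5, so an 8-unit rise in y_{Nadir} moves y_{Kora} by −0.5 × 8 = −4. Kora's best response falls — the actions are strategic substitutes.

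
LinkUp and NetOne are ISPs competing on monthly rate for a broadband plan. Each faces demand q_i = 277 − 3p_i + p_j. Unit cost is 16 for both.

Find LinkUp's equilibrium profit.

7203

LinkUp's profit: π = (p_{LinkUp} − 16)(277 − 3p_{LinkUp} + p_{NetOne}).
∂π/∂p_{LinkUp} = 325 − 6p_{LinkUp} + p_{NetOne} = 0 ⇒ p_{LinkUp} = 325/6 + (1/6)p_{NetOne}.
Setting p_{LinkUp} = p_{NetOne} in the reaction function: p_{LinkUp} = 325/6 + (1/6)p_{LinkUp}, so p_{LinkUp} = (325/6) / (5/6) = 65.
q_{LinkUp} = 277 − 3·65 + 65 = 147.
Profit = (65 − 16)·147 = 7203.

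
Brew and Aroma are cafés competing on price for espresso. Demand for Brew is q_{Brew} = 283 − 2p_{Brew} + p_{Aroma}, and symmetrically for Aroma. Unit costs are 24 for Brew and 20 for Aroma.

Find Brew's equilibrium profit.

Brew's profit: π = (p_{Brew} − 24)(283 − 2p_{Brew} + p_{Aroma}).
∂π/∂p_{Brew} = 331 − 4p_{Brew} + p_{Aroma} = 0 ⇒ p_{Brew} = 82.75 + 0.25p_{Aroma}.
Similarly p_{Aroma} = 80.75 + 0.25p_{Brew}.
Substituting the second reaction function into the first: p_{Brew} = 82.75 + 0.25(80.75 + 0.25p_{Brew}), which gives 0.9375p_{Brew} = 102.9375 ⇒ p_{Brew} = 109.8.
Then p_{Aroma} = 80.75 + 0.25·109.8 = 108.2.
q_{Brew} = 283 − 2·109.8 + 108.2 = 171.6.
Profit = (109.8 − 24)·171.6 = 14723.28.

14723.28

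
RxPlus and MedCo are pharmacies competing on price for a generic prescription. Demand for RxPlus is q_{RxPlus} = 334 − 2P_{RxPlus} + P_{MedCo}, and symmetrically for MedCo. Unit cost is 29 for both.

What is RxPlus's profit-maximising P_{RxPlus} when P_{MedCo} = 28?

105

RxPlus's profit: π = (P_{RxPlus} − 29)(334 − 2P_{RxPlus} + P_{MedCo}).
∂π/∂P_{RxPlus} = 392 − 4P_{RxPlus} + P_{MedCo} = 0 ⇒ P_{RxPlus} = 98 + 0.25P_{MedCo}.
At P_{MedCo} = 28: P_{RxPlus} = 98 + 0.25·28 = 105.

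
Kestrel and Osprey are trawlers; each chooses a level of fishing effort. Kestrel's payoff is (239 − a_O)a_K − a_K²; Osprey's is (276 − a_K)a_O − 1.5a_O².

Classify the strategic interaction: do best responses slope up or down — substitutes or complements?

Expanding Kestrel's payoff: 239a_K − a_Oa_K − a_K².
∂π/∂a_K = 239 − a_O − 2a_K = 0, so a_K = 119.5 − 0.5a_O.
The best-response slope da_K/da_O = −0.5 < 0: the reaction function is downward-sloping, so the choices are strategic substitutes.

strategic substitutes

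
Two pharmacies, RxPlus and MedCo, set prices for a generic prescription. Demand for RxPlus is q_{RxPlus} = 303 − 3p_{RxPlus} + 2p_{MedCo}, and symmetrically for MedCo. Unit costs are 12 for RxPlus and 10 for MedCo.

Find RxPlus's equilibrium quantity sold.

RxPlus's profit: π = (p_{RxPlus} − 12)(303 − 3p_{RxPlus} + 2p_{MedCo}).
∂π/∂p_{RxPlus} = 339 − 6p_{RxPlus} + 2p_{MedCo} = 0 ⇒ p_{RxPlus} = 56.5 + (1/3)p_{MedCo}.
Similarly p_{MedCo} = 55.5 + (1/3)p_{RxPlus}.
Substituting the second reaction function into the first: p_{RxPlus} = 56.5 + (1/3)(55.5 + (1/3)p_{RxPlus}), which gives (8/9)p_{RxPlus} = 75 ⇒ p_{RxPlus} = 84.375.
Then p_{MedCo} = 55.5 + (1/3)·84.375 = 83.625.
q_{RxPlus} = 303 − 3·84.375 + 2·83.625 = 217.125.

217.125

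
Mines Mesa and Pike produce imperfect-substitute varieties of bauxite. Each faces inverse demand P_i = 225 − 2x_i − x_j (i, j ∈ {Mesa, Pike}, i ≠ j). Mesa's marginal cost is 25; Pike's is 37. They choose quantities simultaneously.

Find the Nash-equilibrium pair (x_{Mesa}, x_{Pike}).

40.8, 36.8

Mine Mesa's profit: π = x_{Mesa}(225 − 2x_{Mesa} − x_{Pike}) − 25x_{Mesa}.
∂π/∂x_{Mesa} = 200 − 4x_{Mesa} − x_{Pike} = 0 ⇒ x_{Mesa} = 50 − 0.25x_{Pike}.
Similarly x_{Pike} = 47 − 0.25x_{Mesa}.
Solving the two reaction functions simultaneously: (1 − (−0.25)(−0.25))x_{Mesa} = 50 − 0.25·47, so 0.9375x_{Mesa} = 38.25 and x_{Mesa} = 40.8.
Then x_{Pike} = 47 − 0.25·40.8 = 36.8.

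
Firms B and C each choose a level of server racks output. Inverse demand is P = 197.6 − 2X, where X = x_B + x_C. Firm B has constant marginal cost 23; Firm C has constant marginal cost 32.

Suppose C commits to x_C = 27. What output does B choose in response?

Firm B's profit: π = x_B(197.6 − 2(x_B + x_C)) − 23x_B.
∂π/∂x_B = 174.6 − 4x_B − 2x_C = 0, so x_B = 43.65 − 0.5x_C.
At x_C = 27: x_B = 43.65 − 0.5·27 = 30.15.

30.15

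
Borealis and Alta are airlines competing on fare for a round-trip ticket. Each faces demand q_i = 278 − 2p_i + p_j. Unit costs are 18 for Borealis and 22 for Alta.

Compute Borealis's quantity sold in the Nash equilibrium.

174.4

Borealis's profit: π = (p_{Borealis} − 18)(278 − 2p_{Borealis} + p_{Alta}).
∂π/∂p_{Borealis} = 314 − 4p_{Borealis} + p_{Alta} = 0 ⇒ p_{Borealis} = 78.5 + 0.25p_{Alta}.
Similarly p_{Alta} = 80.5 + 0.25p_{Borealis}.
Plugging p_{Alta} into Borealis's best response: p_{Borealis} = 78.5 + 0.25(80.5 + 0.25p_{Borealis}) ⇒ 0.9375p_{Borealis} = 98.625, so p_{Borealis} = 105.2.
Then p_{Alta} = 80.5 + 0.25·105.2 = 106.8.
q_{Borealis} = 278 − 2·105.2 + 106.8 = 174.4.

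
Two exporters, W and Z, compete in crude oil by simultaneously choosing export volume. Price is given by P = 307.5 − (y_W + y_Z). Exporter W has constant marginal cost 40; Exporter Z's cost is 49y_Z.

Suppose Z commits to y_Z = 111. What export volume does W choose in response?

Exporter W's profit: π = y_W(307.5 − (y_W + y_Z)) − 40y_W.
∂π/∂y_W = 267.5 − 2y_W − y_Z = 0, so y_W = 133.75 − 0.5y_Z.
At y_Z = 111: y_W = 133.75 − 0.5·111 = 78.25.

78.25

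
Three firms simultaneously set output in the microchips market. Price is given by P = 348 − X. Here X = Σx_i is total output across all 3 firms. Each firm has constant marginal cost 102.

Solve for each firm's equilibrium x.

61.5

A representative firm's profit is π_i = x_i(348 − X) − 102x_i, with X = x_i + Σ_{j≠i} x_j.
First-order condition: 246 − 2x_i − Σ_{j≠i} x_j = 0.
Imposing symmetry (x_j = x for all j) turns Σ_{j≠i} x_j into 2x, so 246 = 4x and x = 61.5.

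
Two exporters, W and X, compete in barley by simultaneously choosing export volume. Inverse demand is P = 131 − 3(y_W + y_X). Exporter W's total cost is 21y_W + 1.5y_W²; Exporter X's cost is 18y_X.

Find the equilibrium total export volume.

22.4

Exporter W's profit: π = y_W(131 − 3(y_W + y_X)) − 21y_W − 1.5y_W².
∂π/∂y_W = 110 − 9y_W − 3y_X = 0, so y_W = 110/9 − (1/3)y_X.
For X: ∂π/∂y_X = 113 − 6y_X − 3y_W = 0 ⇒ y_X = 113/6 − 0.5y_W.
Substituting the second reaction function into the first: y_W = 110/9 − (1/3)(113/6 − 0.5y_W), which gives (5/6)y_W = 107/18 ⇒ y_W = 107/15.
Then y_X = 113/6 − 0.5·(107/15) = 229/15.
Total export volume: 107/15 + 229/15 = 22.4.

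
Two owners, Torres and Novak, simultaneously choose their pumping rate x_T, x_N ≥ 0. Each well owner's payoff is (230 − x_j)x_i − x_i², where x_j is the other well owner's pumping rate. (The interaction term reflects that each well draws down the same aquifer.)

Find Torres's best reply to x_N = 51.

Torres's payoff is (230 − x_N)x_T − x_T².
∂π/∂x_T = 230 − x_N − 2x_T = 0, so x_T = 115 − 0.5x_N.
At x_N = 51: x_T = 115 − 0.5·51 = 89.5.

89.5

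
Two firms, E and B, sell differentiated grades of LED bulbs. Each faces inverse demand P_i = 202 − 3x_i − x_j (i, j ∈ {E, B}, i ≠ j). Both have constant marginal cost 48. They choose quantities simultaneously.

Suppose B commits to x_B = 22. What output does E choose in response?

Firm E's profit: π = x_E(202 − 3x_E − x_B) − 48x_E.
∂π/∂x_E = 154 − 6x_E − x_B = 0 ⇒ x_E = 77/3 − (1/6)x_B.
At x_B = 22: x_E = 77/3 − (1/6)·22 = 22.

22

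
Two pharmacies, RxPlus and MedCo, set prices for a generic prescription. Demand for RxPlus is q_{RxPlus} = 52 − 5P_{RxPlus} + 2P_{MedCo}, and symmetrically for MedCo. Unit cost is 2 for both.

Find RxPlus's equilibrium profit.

RxPlus's profit: π = (P_{RxPlus} − 2)(52 − 5P_{RxPlus} + 2P_{MedCo}).
∂π/∂P_{RxPlus} = 62 − 10P_{RxPlus} + 2P_{MedCo} = 0 ⇒ P_{RxPlus} = 6.2 + 0.2P_{MedCo}.
Setting P_{RxPlus} = P_{MedCo} in the reaction function: P_{RxPlus} = 6.2 + 0.2P_{RxPlus}, so P_{RxPlus} = 6.2 / 0.8 = 7.75.
q_{RxPlus} = 52 − 5·7.75 + 2·7.75 = 28.75.
Profit = (7.75 − 2)·28.75 = 165.3125.

165.3125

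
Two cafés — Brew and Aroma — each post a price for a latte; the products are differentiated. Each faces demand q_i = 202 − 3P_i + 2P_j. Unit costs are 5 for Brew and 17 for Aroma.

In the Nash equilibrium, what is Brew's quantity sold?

154.5

Brew's profit: π = (P_{Brew} − 5)(202 − 3P_{Brew} + 2P_{Aroma}).
∂π/∂P_{Brew} = 217 − 6P_{Brew} + 2P_{Aroma} = 0 ⇒ P_{Brew} = 217/6 + (1/3)P_{Aroma}.
Similarly P_{Aroma} = 253/6 + (1/3)P_{Brew}.
Solving the two reaction functions simultaneously: (1 − (1/3)(1/3))P_{Brew} = 217/6 + (1/3)·(253/6), so (8/9)P_{Brew} = 452/9 and P_{Brew} = 56.5.
Then P_{Aroma} = 253/6 + (1/3)·56.5 = 61.
q_{Brew} = 202 − 3·56.5 + 2·61 = 154.5.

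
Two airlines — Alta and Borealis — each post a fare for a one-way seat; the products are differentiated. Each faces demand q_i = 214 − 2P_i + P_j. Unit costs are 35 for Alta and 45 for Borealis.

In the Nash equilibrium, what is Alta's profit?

7442

Alta's profit: π = (P_{Alta} − 35)(214 − 2P_{Alta} + P_{Borealis}).
∂π/∂P_{Alta} = 284 − 4P_{Alta} + P_{Borealis} = 0 ⇒ P_{Alta} = 71 + 0.25P_{Borealis}.
Similarly P_{Borealis} = 76 + 0.25P_{Alta}.
Substituting the second reaction function into the first: P_{Alta} = 71 + 0.25(76 + 0.25P_{Alta}), which gives 0.9375P_{Alta} = 90 ⇒ P_{Alta} = 96.
Then P_{Borealis} = 76 + 0.25·96 = 100.
q_{Alta} = 214 − 2·96 + 100 = 122.
Profit = (96 − 35)·122 = 7442.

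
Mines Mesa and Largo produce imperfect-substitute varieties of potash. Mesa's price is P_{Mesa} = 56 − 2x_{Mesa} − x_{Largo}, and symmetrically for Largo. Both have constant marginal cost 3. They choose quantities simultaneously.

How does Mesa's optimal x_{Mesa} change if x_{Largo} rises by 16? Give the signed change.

Mine Mesa's profit: π = x_{Mesa}(56 − 2x_{Mesa} − x_{Largo}) − 3x_{Mesa}.
∂π/∂x_{Mesa} = 53 − 4x_{Mesa} − x_{Largo} = 0 ⇒ x_{Mesa} = 13.25 − 0.25x_{Largo}.
The reaction-function slope is −0.25, so a 16-unit rise in x_{Largo} moves x_{Mesa} by −0.25 × 16 = −4. Mesa's best response falls — the actions are strategic substitutes.

-4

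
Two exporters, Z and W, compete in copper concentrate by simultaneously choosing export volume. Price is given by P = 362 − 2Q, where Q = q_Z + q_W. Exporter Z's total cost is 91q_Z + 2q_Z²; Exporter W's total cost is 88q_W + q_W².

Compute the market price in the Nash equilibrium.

Exporter Z's profit: π = q_Z(362 − 2(q_Z + q_W)) − 91q_Z − 2q_Z².
∂π/∂q_Z = 271 − 8q_Z − 2q_W = 0, so q_Z = 33.875 − 0.25q_W.
For W: ∂π/∂q_W = 274 − 6q_W − 2q_Z = 0 ⇒ q_W = 137/3 − (1/3)q_Z.
Plugging q_W into Z's best response: q_Z = 33.875 − 0.25(137/3 − (1/3)q_Z) ⇒ (11/12)q_Z = 539/24, so q_Z = 24.5.
Then q_W = 137/3 − (1/3)·24.5 = 37.5.
Equilibrium price: P = 362 − 2·62 = 238.

238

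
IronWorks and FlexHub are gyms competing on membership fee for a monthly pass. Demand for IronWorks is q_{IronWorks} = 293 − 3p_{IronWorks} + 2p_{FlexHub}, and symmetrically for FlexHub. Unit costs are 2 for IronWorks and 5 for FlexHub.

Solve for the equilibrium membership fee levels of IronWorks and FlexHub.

75.3125, 76.4375

IronWorks's profit: π = (p_{IronWorks} − 2)(293 − 3p_{IronWorks} + 2p_{FlexHub}).
∂π/∂p_{IronWorks} = 299 − 6p_{IronWorks} + 2p_{FlexHub} = 0 ⇒ p_{IronWorks} = 299/6 + (1/3)p_{FlexHub}.
Similarly p_{FlexHub} = 154/3 + (1/3)p_{IronWorks}.
Substituting the second reaction function into the first: p_{IronWorks} = 299/6 + (1/3)(154/3 + (1/3)p_{IronWorks}), which gives (8/9)p_{IronWorks} = 1205/18 ⇒ p_{IronWorks} = 75.3125.
Then p_{FlexHub} = 154/3 + (1/3)·75.3125 = 76.4375.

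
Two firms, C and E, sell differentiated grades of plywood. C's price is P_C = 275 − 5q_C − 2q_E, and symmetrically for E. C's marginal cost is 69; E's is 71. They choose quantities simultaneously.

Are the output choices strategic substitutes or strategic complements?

strategic substitutes

Firm C's profit: π = q_C(275 − 5q_C − 2q_E) − 69q_C.
∂π/∂q_C = 206 − 10q_C − 2q_E = 0 ⇒ q_C = 20.6 − 0.2q_E.
The best-response slope dq_C/dq_E = −0.2 < 0: the reaction function is downward-sloping, so the choices are strategic substitutes.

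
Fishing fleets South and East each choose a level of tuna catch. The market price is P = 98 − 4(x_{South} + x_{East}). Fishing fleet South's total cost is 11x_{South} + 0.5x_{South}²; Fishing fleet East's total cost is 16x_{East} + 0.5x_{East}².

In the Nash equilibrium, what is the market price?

Fishing fleet South's profit: π = x_{South}(98 − 4(x_{South} + x_{East})) − 11x_{South} − 0.5x_{South}².
∂π/∂x_{South} = 87 − 9x_{South} − 4x_{East} = 0, so x_{South} = 29/3 − (4/9)x_{East}.
By the same steps for East: x_{East} = 82/9 − (4/9)x_{South}.
Plugging x_{East} into South's best response: x_{South} = 29/3 − (4/9)(82/9 − (4/9)x_{South}) ⇒ (65/81)x_{South} = 455/81, so x_{South} = 7.
Then x_{East} = 82/9 − (4/9)·7 = 6.
Equilibrium price: P = 98 − 4·13 = 46.

46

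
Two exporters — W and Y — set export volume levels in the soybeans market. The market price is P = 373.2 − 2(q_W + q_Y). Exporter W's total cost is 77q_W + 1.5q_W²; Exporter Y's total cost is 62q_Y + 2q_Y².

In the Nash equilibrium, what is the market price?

245

Exporter W's profit: π = q_W(373.2 − 2(q_W + q_Y)) − 77q_W − 1.5q_W².
∂π/∂q_W = 296.2 − 7q_W − 2q_Y = 0, so q_W = 1481/35 − (2/7)q_Y.
For Y: ∂π/∂q_Y = 311.2 − 8q_Y − 2q_W = 0 ⇒ q_Y = 38.9 − 0.25q_W.
Substituting the second reaction function into the first: q_W = 1481/35 − (2/7)(38.9 − 0.25q_W), which gives (13/14)q_W = 31.2 ⇒ q_W = 33.6.
Then q_Y = 38.9 − 0.25·33.6 = 30.5.
Equilibrium price: P = 373.2 − 2·64.1 = 245.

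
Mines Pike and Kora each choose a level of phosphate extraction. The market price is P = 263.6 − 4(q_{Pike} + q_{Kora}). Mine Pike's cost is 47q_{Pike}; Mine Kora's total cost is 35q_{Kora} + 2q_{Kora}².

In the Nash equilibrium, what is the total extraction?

33.09

Mine Pike's profit: π = q_{Pike}(263.6 − 4(q_{Pike} + q_{Kora})) − 47q_{Pike}.
∂π/∂q_{Pike} = 216.6 − 8q_{Pike} − 4q_{Kora} = 0, so q_{Pike} = 27.075 − 0.5q_{Kora}.
For Kora: ∂π/∂q_{Kora} = 228.6 − 12q_{Kora} − 4q_{Pike} = 0 ⇒ q_{Kora} = 19.05 − (1/3)q_{Pike}.
Plugging q_{Kora} into Pike's best response: q_{Pike} = 27.075 − 0.5(19.05 − (1/3)q_{Pike}) ⇒ (5/6)q_{Pike} = 17.55, so q_{Pike} = 21.06.
Then q_{Kora} = 19.05 − (1/3)·21.06 = 12.03.
Total extraction: 21.06 + 12.03 = 33.09.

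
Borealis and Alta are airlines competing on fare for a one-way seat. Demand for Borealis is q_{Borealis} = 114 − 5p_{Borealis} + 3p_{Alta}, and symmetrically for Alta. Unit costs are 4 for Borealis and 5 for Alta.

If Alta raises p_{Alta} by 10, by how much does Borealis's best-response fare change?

Borealis's profit: π = (p_{Borealis} − 4)(114 − 5p_{Borealis} + 3p_{Alta}).
∂π/∂p_{Borealis} = 134 − 10p_{Borealis} + 3p_{Alta} = 0 ⇒ p_{Borealis} = 13.4 + 0.3p_{Alta}.
The reaction-function slope is 0.3, so a 10-unit rise in p_{Alta} moves p_{Borealis} by 0.3 × 10 = 3. Borealis's best response rises — the actions are strategic complements.

3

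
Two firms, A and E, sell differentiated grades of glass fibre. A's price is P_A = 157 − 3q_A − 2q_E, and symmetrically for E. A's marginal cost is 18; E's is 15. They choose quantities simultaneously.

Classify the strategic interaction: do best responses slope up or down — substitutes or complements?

Firm A's profit: π = q_A(157 − 3q_A − 2q_E) − 18q_A.
∂π/∂q_A = 139 − 6q_A − 2q_E = 0 ⇒ q_A = 139/6 − (1/3)q_E.
The best-response slope dq_A/dq_E = −1/3 < 0: the reaction function is downward-sloping, so the choices are strategic substitutes.

strategic substitutes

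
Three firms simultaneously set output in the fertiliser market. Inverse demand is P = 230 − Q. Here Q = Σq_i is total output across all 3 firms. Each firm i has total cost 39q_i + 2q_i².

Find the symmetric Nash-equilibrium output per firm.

A representative firm's profit is π_i = q_i(230 − Q) − 39q_i − 2q_i², with Q = q_i + Σ_{j≠i} q_j.
First-order condition: 191 − 6q_i − Σ_{j≠i} q_j = 0.
In a symmetric equilibrium every firm chooses the same q, so Σ_{j≠i} q_j = 2q. The condition becomes 191 − 8q = 0, giving q = 191/8 = 23.875.

23.875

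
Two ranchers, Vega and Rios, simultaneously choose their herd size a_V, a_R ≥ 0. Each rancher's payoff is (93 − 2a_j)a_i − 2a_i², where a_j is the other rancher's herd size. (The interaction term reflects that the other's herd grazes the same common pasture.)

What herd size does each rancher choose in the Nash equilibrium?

15.5

Vega's payoff is (93 − 2a_R)a_V − 2a_V².
∂π/∂a_V = 93 − 2a_R − 4a_V = 0, so a_V = 23.25 − 0.5a_R.
Setting a_V = a_R in the reaction function: a_V = 23.25 − 0.5a_V, so a_V = 23.25 / 1.5 = 15.5.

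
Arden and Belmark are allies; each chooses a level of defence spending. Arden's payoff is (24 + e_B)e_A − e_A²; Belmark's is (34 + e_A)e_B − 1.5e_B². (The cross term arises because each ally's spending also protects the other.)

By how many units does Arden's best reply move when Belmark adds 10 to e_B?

5

Expanding Arden's payoff: 24e_A + e_Be_A − e_A².
∂π/∂e_A = 24 + e_B − 2e_A = 0, so e_A = 12 + 0.5e_B.
The reaction-function slope is 0.5, so a 10-unit rise in e_B moves e_A by 0.5 × 10 = 5. Arden's best response rises — the actions are strategic complements.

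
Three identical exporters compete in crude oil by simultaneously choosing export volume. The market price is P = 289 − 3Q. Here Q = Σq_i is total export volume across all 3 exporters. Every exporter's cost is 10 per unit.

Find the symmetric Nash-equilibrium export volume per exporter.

23.25

A representative exporter's profit is π_i = q_i(289 − 3Q) − 10q_i, with Q = q_i + Σ_{j≠i} q_j.
First-order condition: 279 − 6q_i − 3Σ_{j≠i} q_j = 0.
With identical exporters, set every q_j = q: then 279 − 6q − 6q = 0, i.e. q = 279/12 = 23.25.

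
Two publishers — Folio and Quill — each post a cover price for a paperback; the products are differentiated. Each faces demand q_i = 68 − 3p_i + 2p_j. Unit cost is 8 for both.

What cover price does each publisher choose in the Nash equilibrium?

23

Folio's profit: π = (p_{Folio} − 8)(68 − 3p_{Folio} + 2p_{Quill}).
∂π/∂p_{Folio} = 92 − 6p_{Folio} + 2p_{Quill} = 0 ⇒ p_{Folio} = 46/3 + (1/3)p_{Quill}.
By symmetry p_{Quill} = p_{Folio}; substituting into the reaction function, (2/3)p_{Folio} = 46/3 and p_{Folio} = 23.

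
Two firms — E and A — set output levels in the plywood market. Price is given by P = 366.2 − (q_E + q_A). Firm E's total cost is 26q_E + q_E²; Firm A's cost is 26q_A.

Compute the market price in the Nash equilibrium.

171.8

Firm E's profit: π = q_E(366.2 − (q_E + q_A)) − 26q_E − q_E².
∂π/∂q_E = 340.2 − 4q_E − q_A = 0, so q_E = 85.05 − 0.25q_A.
For A: ∂π/∂q_A = 340.2 − 2q_A − q_E = 0 ⇒ q_A = 170.1 − 0.5q_E.
Plugging q_A into E's best response: q_E = 85.05 − 0.25(170.1 − 0.5q_E) ⇒ 0.875q_E = 42.525, so q_E = 48.6.
Then q_A = 170.1 − 0.5·48.6 = 145.8.
Equilibrium price: P = 366.2 − 194.4 = 171.8.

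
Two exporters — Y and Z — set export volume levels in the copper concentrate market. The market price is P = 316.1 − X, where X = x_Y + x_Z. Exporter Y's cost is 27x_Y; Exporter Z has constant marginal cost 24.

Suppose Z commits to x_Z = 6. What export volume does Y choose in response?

141.55

Exporter Y's profit: π = x_Y(316.1 − (x_Y + x_Z)) − 27x_Y.
∂π/∂x_Y = 289.1 − 2x_Y − x_Z = 0, so x_Y = 144.55 − 0.5x_Z.
At x_Z = 6: x_Y = 144.55 − 0.5·6 = 141.55.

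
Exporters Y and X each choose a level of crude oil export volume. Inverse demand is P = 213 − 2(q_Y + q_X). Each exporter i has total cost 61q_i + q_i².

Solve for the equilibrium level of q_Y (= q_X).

19

Exporter Y's profit: π = q_Y(213 − 2(q_Y + q_X)) − 61q_Y − q_Y².
∂π/∂q_Y = 152 − 6q_Y − 2q_X = 0, so q_Y = 76/3 − (1/3)q_X.
Setting q_Y = q_X in the reaction function: q_Y = 76/3 − (1/3)q_Y, so q_Y = (76/3) / (4/3) = 19.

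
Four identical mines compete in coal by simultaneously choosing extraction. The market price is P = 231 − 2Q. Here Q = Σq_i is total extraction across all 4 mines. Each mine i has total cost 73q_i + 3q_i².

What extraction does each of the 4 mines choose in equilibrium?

A representative mine's profit is π_i = q_i(231 − 2Q) − 73q_i − 3q_i², with Q = q_i + Σ_{j≠i} q_j.
First-order condition: 158 − 10q_i − 2Σ_{j≠i} q_j = 0.
With identical mines, set every q_j = q: then 158 − 10q − 6q = 0, i.e. q = 158/16 = 9.875.

9.875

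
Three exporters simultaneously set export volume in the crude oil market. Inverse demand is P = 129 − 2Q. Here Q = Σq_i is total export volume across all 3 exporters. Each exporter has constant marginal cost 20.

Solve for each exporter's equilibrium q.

13.625

A representative exporter's profit is π_i = q_i(129 − 2Q) − 20q_i, with Q = q_i + Σ_{j≠i} q_j.
First-order condition: 109 − 4q_i − 2Σ_{j≠i} q_j = 0.
In a symmetric equilibrium every exporter chooses the same q, so Σ_{j≠i} q_j = 2q. The condition becomes 109 − 8q = 0, giving q = 109/8 = 13.625.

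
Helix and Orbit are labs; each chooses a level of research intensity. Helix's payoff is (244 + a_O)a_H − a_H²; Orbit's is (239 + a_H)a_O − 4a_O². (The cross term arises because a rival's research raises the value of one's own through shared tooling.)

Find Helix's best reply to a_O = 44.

Expanding Helix's payoff: 244a_H + a_Oa_H − a_H².
∂π/∂a_H = 244 + a_O − 2a_H = 0, so a_H = 122 + 0.5a_O.
At a_O = 44: a_H = 122 + 0.5·44 = 144.

144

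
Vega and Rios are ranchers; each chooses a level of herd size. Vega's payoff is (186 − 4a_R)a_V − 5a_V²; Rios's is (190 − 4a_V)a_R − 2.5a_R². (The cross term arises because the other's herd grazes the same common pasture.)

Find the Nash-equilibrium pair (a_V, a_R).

Expanding Vega's payoff: 186a_V − 4a_Ra_V − 5a_V².
∂π/∂a_V = 186 − 4a_R − 10a_V = 0, so a_V = 18.6 − 0.4a_R.
Likewise for Rios: a_R = 38 − 0.8a_V.
Substituting the second reaction function into the first: a_V = 18.6 − 0.4(38 − 0.8a_V), which gives 0.68a_V = 3.4 ⇒ a_V = 5.
Then a_R = 38 − 0.8·5 = 34.

5, 34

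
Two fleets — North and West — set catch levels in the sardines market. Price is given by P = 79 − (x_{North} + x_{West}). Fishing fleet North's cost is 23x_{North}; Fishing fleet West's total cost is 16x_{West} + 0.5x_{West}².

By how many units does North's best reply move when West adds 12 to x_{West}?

-6

Fishing fleet North's profit: π = x_{North}(79 − (x_{North} + x_{West})) − 23x_{North}.
∂π/∂x_{North} = 56 − 2x_{North} − x_{West} = 0, so x_{North} = 28 − 0.5x_{West}.
The reaction-function slope is −0.5, so a 12-unit rise in x_{West} moves x_{North} by −0.5 × 12 = −6. North's best response falls — the actions are strategic substitutes.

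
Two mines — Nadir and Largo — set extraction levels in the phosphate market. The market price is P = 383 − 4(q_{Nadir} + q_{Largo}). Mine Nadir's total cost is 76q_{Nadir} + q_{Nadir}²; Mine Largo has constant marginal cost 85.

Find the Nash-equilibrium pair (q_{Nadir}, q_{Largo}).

Mine Nadir's profit: π = q_{Nadir}(383 − 4(q_{Nadir} + q_{Largo})) − 76q_{Nadir} − q_{Nadir}².
∂π/∂q_{Nadir} = 307 − 10q_{Nadir} − 4q_{Largo} = 0, so q_{Nadir} = 30.7 − 0.4q_{Largo}.
For Largo: ∂π/∂q_{Largo} = 298 − 8q_{Largo} − 4q_{Nadir} = 0 ⇒ q_{Largo} = 37.25 − 0.5q_{Nadir}.
Solving the two reaction functions simultaneously: (1 − (−0.4)(−0.5))q_{Nadir} = 30.7 − 0.4·37.25, so 0.8q_{Nadir} = 15.8 and q_{Nadir} = 19.75.
Then q_{Largo} = 37.25 − 0.5·19.75 = 27.375.

19.75, 27.375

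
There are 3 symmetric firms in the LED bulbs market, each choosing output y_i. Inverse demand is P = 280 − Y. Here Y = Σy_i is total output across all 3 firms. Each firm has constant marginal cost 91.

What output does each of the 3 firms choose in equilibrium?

A representative firm's profit is π_i = y_i(280 − Y) − 91y_i, with Y = y_i + Σ_{j≠i} y_j.
First-order condition: 189 − 2y_i − Σ_{j≠i} y_j = 0.
Imposing symmetry (y_j = y for all j) turns Σ_{j≠i} y_j into 2y, so 189 = 4y and y = 47.25.

47.25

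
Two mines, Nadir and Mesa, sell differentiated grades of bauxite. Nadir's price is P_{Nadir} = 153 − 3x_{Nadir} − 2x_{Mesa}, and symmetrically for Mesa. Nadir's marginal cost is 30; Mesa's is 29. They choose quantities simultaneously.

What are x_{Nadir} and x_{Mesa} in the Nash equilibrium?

15.3125, 15.5625

Mine Nadir's profit: π = x_{Nadir}(153 − 3x_{Nadir} − 2x_{Mesa}) − 30x_{Nadir}.
∂π/∂x_{Nadir} = 123 − 6x_{Nadir} − 2x_{Mesa} = 0 ⇒ x_{Nadir} = 20.5 − (1/3)x_{Mesa}.
Similarly x_{Mesa} = 62/3 − (1/3)x_{Nadir}.
Substituting the second reaction function into the first: x_{Nadir} = 20.5 − (1/3)(62/3 − (1/3)x_{Nadir}), which gives (8/9)x_{Nadir} = 245/18 ⇒ x_{Nadir} = 15.3125.
Then x_{Mesa} = 62/3 − (1/3)·15.3125 = 15.5625.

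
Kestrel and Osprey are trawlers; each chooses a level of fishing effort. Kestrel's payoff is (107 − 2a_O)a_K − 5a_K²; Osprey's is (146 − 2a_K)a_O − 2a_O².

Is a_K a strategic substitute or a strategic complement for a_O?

Expanding Kestrel's payoff: 107a_K − 2a_Oa_K − 5a_K².
∂π/∂a_K = 107 − 2a_O − 10a_K = 0, so a_K = 10.7 − 0.2a_O.
The best-response slope da_K/da_O = −0.2 < 0: the reaction function is downward-sloping, so the choices are strategic substitutes.

strategic substitutes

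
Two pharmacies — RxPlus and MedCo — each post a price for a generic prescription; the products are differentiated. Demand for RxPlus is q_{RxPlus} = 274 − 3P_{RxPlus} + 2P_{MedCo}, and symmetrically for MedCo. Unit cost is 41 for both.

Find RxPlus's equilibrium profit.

10179.1875

RxPlus's profit: π = (P_{RxPlus} − 41)(274 − 3P_{RxPlus} + 2P_{MedCo}).
∂π/∂P_{RxPlus} = 397 − 6P_{RxPlus} + 2P_{MedCo} = 0 ⇒ P_{RxPlus} = 397/6 + (1/3)P_{MedCo}.
Setting P_{RxPlus} = P_{MedCo} in the reaction function: P_{RxPlus} = 397/6 + (1/3)P_{RxPlus}, so P_{RxPlus} = (397/6) / (2/3) = 99.25.
q_{RxPlus} = 274 − 3·99.25 + 2·99.25 = 174.75.
Profit = (99.25 − 41)·174.75 = 10179.1875.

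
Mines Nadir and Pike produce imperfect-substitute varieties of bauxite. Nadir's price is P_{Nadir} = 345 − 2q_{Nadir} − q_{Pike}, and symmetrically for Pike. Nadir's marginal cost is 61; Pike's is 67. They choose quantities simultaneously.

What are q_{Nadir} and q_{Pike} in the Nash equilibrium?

57.2, 55.2

Mine Nadir's profit: π = q_{Nadir}(345 − 2q_{Nadir} − q_{Pike}) − 61q_{Nadir}.
∂π/∂q_{Nadir} = 284 − 4q_{Nadir} − q_{Pike} = 0 ⇒ q_{Nadir} = 71 − 0.25q_{Pike}.
Similarly q_{Pike} = 69.5 − 0.25q_{Nadir}.
Substituting the second reaction function into the first: q_{Nadir} = 71 − 0.25(69.5 − 0.25q_{Nadir}), which gives 0.9375q_{Nadir} = 53.625 ⇒ q_{Nadir} = 57.2.
Then q_{Pike} = 69.5 − 0.25·57.2 = 55.2.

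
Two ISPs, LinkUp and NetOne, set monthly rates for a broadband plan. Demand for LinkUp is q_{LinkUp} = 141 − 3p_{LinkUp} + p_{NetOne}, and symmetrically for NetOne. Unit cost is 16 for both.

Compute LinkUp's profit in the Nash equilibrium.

1425.72

LinkUp's profit: π = (p_{LinkUp} − 16)(141 − 3p_{LinkUp} + p_{NetOne}).
∂π/∂p_{LinkUp} = 189 − 6p_{LinkUp} + p_{NetOne} = 0 ⇒ p_{LinkUp} = 31.5 + (1/6)p_{NetOne}.
The game is symmetric, so in equilibrium p_{NetOne} = p_{LinkUp}: the reaction function gives (5/6)p_{LinkUp} = 31.5, hence p_{LinkUp} = 37.8.
q_{LinkUp} = 141 − 3·37.8 + 37.8 = 65.4.
Profit = (37.8 − 16)·65.4 = 1425.72.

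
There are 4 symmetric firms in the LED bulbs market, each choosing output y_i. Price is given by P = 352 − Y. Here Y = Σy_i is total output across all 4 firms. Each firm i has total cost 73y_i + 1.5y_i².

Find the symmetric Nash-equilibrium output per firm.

34.875

A representative firm's profit is π_i = y_i(352 − Y) − 73y_i − 1.5y_i², with Y = y_i + Σ_{j≠i} y_j.
First-order condition: 279 − 5y_i − Σ_{j≠i} y_j = 0.
Imposing symmetry (y_j = y for all j) turns Σ_{j≠i} y_j into 3y, so 279 = 8y and y = 34.875.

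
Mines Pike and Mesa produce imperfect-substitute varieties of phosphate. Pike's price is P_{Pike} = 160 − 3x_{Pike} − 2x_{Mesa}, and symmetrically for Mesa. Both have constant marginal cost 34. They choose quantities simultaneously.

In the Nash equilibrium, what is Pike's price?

Mine Pike's profit: π = x_{Pike}(160 − 3x_{Pike} − 2x_{Mesa}) − 34x_{Pike}.
∂π/∂x_{Pike} = 126 − 6x_{Pike} − 2x_{Mesa} = 0 ⇒ x_{Pike} = 21 − (1/3)x_{Mesa}.
The game is symmetric, so in equilibrium x_{Mesa} = x_{Pike}: the reaction function gives (4/3)x_{Pike} = 21, hence x_{Pike} = 15.75.
P_{Pike} = 160 − 3·15.75 − 2·15.75 = 81.25.

81.25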